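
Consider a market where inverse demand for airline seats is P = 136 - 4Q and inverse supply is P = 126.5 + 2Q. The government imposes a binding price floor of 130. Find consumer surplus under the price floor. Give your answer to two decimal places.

Without the control, 136 - 4Q = 126.5 + 2Q so Q* = 1.5833 and P* = 129.6667.
At P = 130, buyers demand (136 - 130)/4 = 1.5 while sellers would supply more, so the quantity traded is 1.5 at price 130.
CS is the triangle under demand above 130: (1/2)(1.5)(136 - 130) = 4.5.

4.50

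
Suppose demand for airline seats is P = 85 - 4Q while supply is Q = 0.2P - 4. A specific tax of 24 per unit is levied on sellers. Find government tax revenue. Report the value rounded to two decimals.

Rewriting supply in inverse form: P = 20 + 5Q.
Without the tax, 85 - 4Q = 20 + 5Q so Q* = 7.2222 and P* = 56.1111.
A tax on sellers shifts supply up by 24: 85 - 4Q = 20 + 5Q + 24, so Q_t = 4.5556. Buyers pay P_b = 66.7778; sellers receive P_s = P_b - 24 = 42.7778.
Tax revenue = t x Q_t = 24 x 4.5556 = 109.3333.

109.33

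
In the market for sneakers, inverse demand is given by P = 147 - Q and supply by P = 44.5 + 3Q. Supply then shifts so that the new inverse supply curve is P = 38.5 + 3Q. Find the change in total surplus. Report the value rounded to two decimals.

158.25

Initial equilibrium: Q_0 = 25.625, P_0 = 121.375; CS_0 = (1/2)(25.625)(25.625) = 328.3203, PS_0 = (1/2)(25.625)(76.875) = 984.9609.
New equilibrium: 147 - Q = 38.5 + 3Q gives Q_1 = 27.125, P_1 = 119.875; CS_1 = 367.8828, PS_1 = 1103.6484.
Change in total surplus = (367.8828 + 1103.6484) - (328.3203 + 984.9609) = 158.25.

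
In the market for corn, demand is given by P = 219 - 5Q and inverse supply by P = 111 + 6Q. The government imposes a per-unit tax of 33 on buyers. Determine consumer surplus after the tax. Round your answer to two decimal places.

Pre-tax equilibrium: 219 - 5Q = 111 + 6Q gives Q* = 9.8182, P* = 169.9091.
With the tax, buyers' net willingness to pay falls by 33: (219 - 33) - 5Q = 111 + 6Q, so Q_t = 6.8182. Buyers pay P_b = 184.9091; sellers receive P_s = P_b - 33 = 151.9091.
Consumer surplus is the triangle under demand above P_b: (1/2)(6.8182)(219 - 184.9091) = 116.219.

116.22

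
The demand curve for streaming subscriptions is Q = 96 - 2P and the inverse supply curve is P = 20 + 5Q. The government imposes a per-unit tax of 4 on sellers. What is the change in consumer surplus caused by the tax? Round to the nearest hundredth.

-1.72

Rewriting demand in inverse form: P = 48 - 0.5Q.
Without the tax, 48 - 0.5Q = 20 + 5Q so Q* = 5.0909 and P* = 45.4545.
A tax on sellers shifts supply up by 4: 48 - 0.5Q = 20 + 5Q + 4, so Q_t = 4.3636. Buyers pay P_b = 45.8182; sellers receive P_s = P_b - 4 = 41.8182.
Consumers lose the trapezoid between P* and P_b out to Q_t plus the triangle from Q_t to Q*: change in CS = 4.7603 - 6.4793 = -1.719.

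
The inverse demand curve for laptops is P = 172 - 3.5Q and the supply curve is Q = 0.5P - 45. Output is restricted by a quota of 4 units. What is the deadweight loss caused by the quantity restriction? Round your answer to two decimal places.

Rewriting supply in inverse form: P = 90 + 2Q.
Without the quota, 172 - 3.5Q = 90 + 2Q gives Q* = 14.9091.
At Q = 4 the demand price is 172 - 3.5(4) = 158 and the supply price is 90 + 2(4) = 98.
Deadweight loss is the triangle between the curves from 4 to 14.9091: (1/2)(158 - 98)(14.9091 - 4) = 327.2727.

327.27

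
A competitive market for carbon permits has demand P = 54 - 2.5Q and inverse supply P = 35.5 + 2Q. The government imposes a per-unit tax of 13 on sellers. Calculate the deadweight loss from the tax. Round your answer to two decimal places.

18.78

Without the tax, 54 - 2.5Q = 35.5 + 2Q so Q* = 4.1111 and P* = 43.7222.
A tax on sellers shifts supply up by 13: 54 - 2.5Q = 35.5 + 2Q + 13, so Q_t = 1.2222. Buyers pay P_b = 50.9444; sellers receive P_s = P_b - 13 = 37.9444.
The welfare triangle lost has base Q* - Q_t = 2.8889 and height t = 13, so DWL = (1/2)(2.8889)(13) = 18.7778.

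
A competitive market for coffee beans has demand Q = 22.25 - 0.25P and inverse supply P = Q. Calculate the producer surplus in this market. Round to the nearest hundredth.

158.42

Rewriting demand in inverse form: P = 89 - 4Q.
Equilibrium: 89 - 4Q = Q, so Q* = 17.8 and P* = 17.8.
Producer surplus is the triangle above supply below P*: (1/2)(17.8)(17.8 - 0) = (1/2)(17.8)(17.8) = 158.42.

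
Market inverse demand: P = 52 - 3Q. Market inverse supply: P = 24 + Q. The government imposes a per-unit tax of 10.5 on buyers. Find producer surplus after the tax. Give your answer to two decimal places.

9.57

Pre-tax equilibrium: 52 - 3Q = 24 + Q gives Q* = 7, P* = 31.
A tax on buyers shifts demand down by 10.5: (52 - 10.5) - 3Q = 24 + Q, so Q_t = 4.375. Buyers pay P_b = 38.875; sellers receive P_s = P_b - 10.5 = 28.375.
PS = (1/2)(Q_t)(P_s - 24) = (1/2)(4.375)(4.375) = 9.5703.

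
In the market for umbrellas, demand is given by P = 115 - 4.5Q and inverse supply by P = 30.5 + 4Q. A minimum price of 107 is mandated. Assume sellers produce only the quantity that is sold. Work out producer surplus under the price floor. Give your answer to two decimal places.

129.68

Free-market equilibrium: 115 - 4.5Q = 30.5 + 4Q gives Q* = 9.9412, P* = 70.2647.
At the floor price 107, quantity demanded is (115 - 107)/4.5 = 1.7778; demand is the short side, so Q = 1.7778 trades at P = 107.
The supply price at Q = 1.7778 is 37.6111. PS is the trapezoid between 107 and supply over [0, 1.7778]: (1/2)[(107 - 30.5) + (107 - 37.6111)](1.7778) = 129.679.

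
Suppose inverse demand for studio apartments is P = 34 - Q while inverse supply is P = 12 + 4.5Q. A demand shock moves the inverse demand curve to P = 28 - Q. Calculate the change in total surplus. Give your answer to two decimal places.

Initial equilibrium: Q_0 = 4, P_0 = 30; CS_0 = (1/2)(4)(4) = 8, PS_0 = (1/2)(4)(18) = 36.
New equilibrium: 28 - Q = 12 + 4.5Q gives Q_1 = 2.9091, P_1 = 25.0909; CS_1 = 4.2314, PS_1 = 19.0413.
Change in total surplus = (4.2314 + 19.0413) - (8 + 36) = -20.7273.

-20.73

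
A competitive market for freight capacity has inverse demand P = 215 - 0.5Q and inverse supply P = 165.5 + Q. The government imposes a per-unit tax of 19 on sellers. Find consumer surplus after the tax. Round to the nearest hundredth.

Pre-tax equilibrium: 215 - 0.5Q = 165.5 + Q gives Q* = 33, P* = 198.5.
With the tax, sellers need 19 more per unit: 215 - 0.5Q = 165.5 + Q + 19, so Q_t = 20.3333. Buyers pay P_b = 204.8333; sellers receive P_s = P_b - 19 = 185.8333.
CS = (1/2)(Q_t)(215 - P_b) = (1/2)(20.3333)(10.1667) = 103.3611.

103.36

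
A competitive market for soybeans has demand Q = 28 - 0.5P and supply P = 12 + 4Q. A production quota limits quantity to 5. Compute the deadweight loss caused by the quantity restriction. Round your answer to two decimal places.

16.33

Rewriting demand in inverse form: P = 56 - 2Q.
Unrestricted equilibrium: Q* = (56 - 12)/(2 + 4) = 7.3333.
At Q = 5 the demand price is 56 - 2(5) = 46 and the supply price is 12 + 4(5) = 32.
DWL = (1/2)(gap between curves at 5) x (Q* - 5) = (1/2)(14)(2.3333) = 16.3333.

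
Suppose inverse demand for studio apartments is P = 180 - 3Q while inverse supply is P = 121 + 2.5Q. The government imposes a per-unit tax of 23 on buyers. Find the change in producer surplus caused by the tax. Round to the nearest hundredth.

Without the tax, 180 - 3Q = 121 + 2.5Q so Q* = 10.7273 and P* = 147.8182.
With the tax, buyers' net willingness to pay falls by 23: (180 - 23) - 3Q = 121 + 2.5Q, so Q_t = 6.5455. Buyers pay P_b = 160.3636; sellers receive P_s = P_b - 23 = 137.3636.
Producers lose the trapezoid between P_s and P* out to Q_t plus the triangle from Q_t to Q*: change in PS = 53.5537 - 143.843 = -90.2893.

-90.29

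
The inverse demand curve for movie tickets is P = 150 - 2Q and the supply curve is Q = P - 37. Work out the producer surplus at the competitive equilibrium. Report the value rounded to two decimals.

Rewriting supply in inverse form: P = 37 + Q.
Setting demand equal to supply, 113 = 3Q, so Q* = 37.6667 and P* = 74.6667.
Producer surplus is the triangle above supply below P*: (1/2)(37.6667)(74.6667 - 37) = (1/2)(37.6667)(37.6667) = 709.3889.

709.39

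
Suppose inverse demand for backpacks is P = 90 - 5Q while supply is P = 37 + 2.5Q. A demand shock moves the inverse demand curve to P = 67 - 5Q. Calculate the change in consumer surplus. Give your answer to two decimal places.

Initial equilibrium: Q_0 = 7.0667, P_0 = 54.6667; CS_0 = (1/2)(7.0667)(35.3333) = 124.8444, PS_0 = (1/2)(7.0667)(17.6667) = 62.4222.
New equilibrium: 67 - 5Q = 37 + 2.5Q gives Q_1 = 4, P_1 = 47; CS_1 = 40, PS_1 = 20.
Change in consumer surplus = 40 - 124.8444 = -84.8444.

-84.84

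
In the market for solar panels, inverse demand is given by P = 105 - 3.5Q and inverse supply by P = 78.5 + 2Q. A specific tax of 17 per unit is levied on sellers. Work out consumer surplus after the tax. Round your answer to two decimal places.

Pre-tax equilibrium: 105 - 3.5Q = 78.5 + 2Q gives Q* = 4.8182, P* = 88.1364.
With the tax, sellers need 17 more per unit: 105 - 3.5Q = 78.5 + 2Q + 17, so Q_t = 1.7273. Buyers pay P_b = 98.9545; sellers receive P_s = P_b - 17 = 81.9545.
Consumer surplus is the triangle under demand above P_b: (1/2)(1.7273)(105 - 98.9545) = 5.2211.

5.22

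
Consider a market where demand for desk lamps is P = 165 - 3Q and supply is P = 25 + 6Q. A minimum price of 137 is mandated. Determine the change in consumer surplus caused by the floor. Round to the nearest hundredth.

Without the control, 165 - 3Q = 25 + 6Q so Q* = 15.5556 and P* = 118.3333.
At the floor price 137, quantity demanded is (165 - 137)/3 = 9.3333; demand is the short side, so Q = 9.3333 trades at P = 137.
CS goes from (1/2)(15.5556)(46.6667) = 362.963 to 130.6667 (computed as (165 - 137)(9.3333) - (1/2)(3)(9.3333)^2), a change of -232.2963.

-232.30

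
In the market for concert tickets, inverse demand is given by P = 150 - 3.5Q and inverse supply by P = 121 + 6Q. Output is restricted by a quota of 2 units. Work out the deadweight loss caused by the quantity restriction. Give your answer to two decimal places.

Without the quota, 150 - 3.5Q = 121 + 6Q gives Q* = 3.0526.
At Q = 2 the demand price is 150 - 3.5(2) = 143 and the supply price is 121 + 6(2) = 133.
Deadweight loss is the triangle between the curves from 2 to 3.0526: (1/2)(143 - 133)(3.0526 - 2) = 5.2632.

5.26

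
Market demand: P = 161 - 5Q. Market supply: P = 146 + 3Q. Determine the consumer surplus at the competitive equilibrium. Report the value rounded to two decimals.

Equilibrium: 161 - 5Q = 146 + 3Q, so Q* = 1.875 and P* = 151.625.
CS is the area between the demand curve and P* from 0 to Q*: (1/2)(1.875)(9.375) = 8.7891.

8.79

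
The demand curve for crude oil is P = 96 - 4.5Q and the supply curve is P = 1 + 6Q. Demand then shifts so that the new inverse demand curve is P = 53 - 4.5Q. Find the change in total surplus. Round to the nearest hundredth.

-301.00

Initial equilibrium: Q_0 = 9.0476, P_0 = 55.2857; CS_0 = (1/2)(9.0476)(40.7143) = 184.1837, PS_0 = (1/2)(9.0476)(54.2857) = 245.5782.
New equilibrium: 53 - 4.5Q = 1 + 6Q gives Q_1 = 4.9524, P_1 = 30.7143; CS_1 = 55.1837, PS_1 = 73.5782.
Change in total surplus = (55.1837 + 73.5782) - (184.1837 + 245.5782) = -301.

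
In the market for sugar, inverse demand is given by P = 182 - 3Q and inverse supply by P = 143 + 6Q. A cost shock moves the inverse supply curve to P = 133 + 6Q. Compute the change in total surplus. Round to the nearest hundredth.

48.89

Initial equilibrium: Q_0 = 4.3333, P_0 = 169; CS_0 = (1/2)(4.3333)(13) = 28.1667, PS_0 = (1/2)(4.3333)(26) = 56.3333.
New equilibrium: 182 - 3Q = 133 + 6Q gives Q_1 = 5.4444, P_1 = 165.6667; CS_1 = 44.463, PS_1 = 88.9259.
Change in total surplus = (44.463 + 88.9259) - (28.1667 + 56.3333) = 48.8889.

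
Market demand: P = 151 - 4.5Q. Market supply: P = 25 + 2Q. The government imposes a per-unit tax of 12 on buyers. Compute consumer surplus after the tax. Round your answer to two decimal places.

692.09

Pre-tax equilibrium: 151 - 4.5Q = 25 + 2Q gives Q* = 19.3846, P* = 63.7692.
A tax on buyers shifts demand down by 12: (151 - 12) - 4.5Q = 25 + 2Q, so Q_t = 17.5385. Buyers pay P_b = 72.0769; sellers receive P_s = P_b - 12 = 60.0769.
Consumer surplus is the triangle under demand above P_b: (1/2)(17.5385)(151 - 72.0769) = 692.0947.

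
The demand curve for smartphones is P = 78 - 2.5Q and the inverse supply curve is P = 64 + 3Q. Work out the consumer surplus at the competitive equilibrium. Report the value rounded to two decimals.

Equilibrium: 78 - 2.5Q = 64 + 3Q, so Q* = 2.5455 and P* = 71.6364.
CS is the area between the demand curve and P* from 0 to Q*: (1/2)(2.5455)(6.3636) = 8.0992.

8.10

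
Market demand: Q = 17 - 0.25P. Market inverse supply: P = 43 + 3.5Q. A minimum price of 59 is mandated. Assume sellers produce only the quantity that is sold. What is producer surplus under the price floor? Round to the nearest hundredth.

Rewriting demand in inverse form: P = 68 - 4Q.
Free-market equilibrium: 68 - 4Q = 43 + 3.5Q gives Q* = 3.3333, P* = 54.6667.
At P = 59, buyers demand (68 - 59)/4 = 2.25 while sellers would supply more, so the quantity traded is 2.25 at price 59.
The supply price at Q = 2.25 is 50.875. PS is the trapezoid between 59 and supply over [0, 2.25]: (1/2)[(59 - 43) + (59 - 50.875)](2.25) = 27.1406.

27.14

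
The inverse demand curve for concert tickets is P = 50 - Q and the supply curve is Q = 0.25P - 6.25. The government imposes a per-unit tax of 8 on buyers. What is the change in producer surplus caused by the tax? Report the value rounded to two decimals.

-26.88

Rewriting supply in inverse form: P = 25 + 4Q.
Pre-tax equilibrium: 50 - Q = 25 + 4Q gives Q* = 5, P* = 45.
A tax on buyers shifts demand down by 8: (50 - 8) - Q = 25 + 4Q, so Q_t = 3.4. Buyers pay P_b = 46.6; sellers receive P_s = P_b - 8 = 38.6.
Producers lose the trapezoid between P_s and P* out to Q_t plus the triangle from Q_t to Q*: change in PS = 23.12 - 50 = -26.88.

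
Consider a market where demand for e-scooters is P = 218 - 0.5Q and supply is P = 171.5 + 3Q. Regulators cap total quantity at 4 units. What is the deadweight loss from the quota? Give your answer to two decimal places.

Unrestricted equilibrium: Q* = (218 - 171.5)/(0.5 + 3) = 13.2857.
At Q = 4 the demand price is 218 - 0.5(4) = 216 and the supply price is 171.5 + 3(4) = 183.5.
Deadweight loss is the triangle between the curves from 4 to 13.2857: (1/2)(216 - 183.5)(13.2857 - 4) = 150.8929.

150.89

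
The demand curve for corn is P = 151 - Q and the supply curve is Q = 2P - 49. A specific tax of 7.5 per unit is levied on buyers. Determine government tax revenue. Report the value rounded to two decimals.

Rewriting supply in inverse form: P = 24.5 + 0.5Q.
Pre-tax equilibrium: 151 - Q = 24.5 + 0.5Q gives Q* = 84.3333, P* = 66.6667.
A tax on buyers shifts demand down by 7.5: (151 - 7.5) - Q = 24.5 + 0.5Q, so Q_t = 79.3333. Buyers pay P_b = 71.6667; sellers receive P_s = P_b - 7.5 = 64.1667.
Tax revenue = t x Q_t = 7.5 x 79.3333 = 595.

595.00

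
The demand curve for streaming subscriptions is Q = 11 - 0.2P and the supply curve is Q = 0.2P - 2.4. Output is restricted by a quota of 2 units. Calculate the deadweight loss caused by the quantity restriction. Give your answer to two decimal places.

Rewriting demand in inverse form: P = 55 - 5Q.
Rewriting supply in inverse form: P = 12 + 5Q.
Unrestricted equilibrium: Q* = (55 - 12)/(5 + 5) = 4.3.
At Q = 2 the demand price is 55 - 5(2) = 45 and the supply price is 12 + 5(2) = 22.
Deadweight loss is the triangle between the curves from 2 to 4.3: (1/2)(45 - 22)(4.3 - 2) = 26.45.

26.45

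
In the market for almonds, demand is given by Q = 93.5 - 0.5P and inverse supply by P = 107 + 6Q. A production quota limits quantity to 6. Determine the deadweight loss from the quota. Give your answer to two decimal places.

64.00

Rewriting demand in inverse form: P = 187 - 2Q.
Without the quota, 187 - 2Q = 107 + 6Q gives Q* = 10.
At Q = 6 the demand price is 187 - 2(6) = 175 and the supply price is 107 + 6(6) = 143.
Deadweight loss is the triangle between the curves from 6 to 10: (1/2)(175 - 143)(10 - 6) = 64.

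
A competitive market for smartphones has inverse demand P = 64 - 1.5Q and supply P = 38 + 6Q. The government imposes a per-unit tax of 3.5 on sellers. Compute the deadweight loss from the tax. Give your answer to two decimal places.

0.82

Pre-tax equilibrium: 64 - 1.5Q = 38 + 6Q gives Q* = 3.4667, P* = 58.8.
With the tax, sellers need 3.5 more per unit: 64 - 1.5Q = 38 + 6Q + 3.5, so Q_t = 3. Buyers pay P_b = 59.5; sellers receive P_s = P_b - 3.5 = 56.
Deadweight loss is the triangle between the curves from Q_t to Q*: (1/2)(3.4667 - 3)(3.5) = 0.8167.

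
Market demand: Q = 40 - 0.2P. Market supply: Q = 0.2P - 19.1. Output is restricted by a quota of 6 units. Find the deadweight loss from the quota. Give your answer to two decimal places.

99.01

Rewriting demand in inverse form: P = 200 - 5Q.
Rewriting supply in inverse form: P = 95.5 + 5Q.
Unrestricted equilibrium: Q* = (200 - 95.5)/(5 + 5) = 10.45.
At Q = 6 the demand price is 200 - 5(6) = 170 and the supply price is 95.5 + 5(6) = 125.5.
DWL = (1/2)(gap between curves at 6) x (Q* - 6) = (1/2)(44.5)(4.45) = 99.0125.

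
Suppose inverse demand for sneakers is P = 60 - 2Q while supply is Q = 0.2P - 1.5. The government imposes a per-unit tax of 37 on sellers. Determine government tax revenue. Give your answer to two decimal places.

Rewriting supply in inverse form: P = 7.5 + 5Q.
Without the tax, 60 - 2Q = 7.5 + 5Q so Q* = 7.5 and P* = 45.
With the tax, sellers need 37 more per unit: 60 - 2Q = 7.5 + 5Q + 37, so Q_t = 2.2143. Buyers pay P_b = 55.5714; sellers receive P_s = P_b - 37 = 18.5714.
Tax revenue = t x Q_t = 37 x 2.2143 = 81.9286.

81.93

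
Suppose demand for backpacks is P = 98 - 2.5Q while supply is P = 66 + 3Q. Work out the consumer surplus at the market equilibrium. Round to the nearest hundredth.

Setting demand equal to supply, 32 = 5.5Q, so Q* = 5.8182 and P* = 83.4545.
Consumer surplus is the triangle under demand above P*: (1/2)(5.8182)(98 - 83.4545) = (1/2)(5.8182)(14.5455) = 42.314.

42.31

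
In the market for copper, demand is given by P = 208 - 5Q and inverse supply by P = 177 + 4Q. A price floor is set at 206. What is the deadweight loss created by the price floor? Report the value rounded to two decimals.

41.71

Without the control, 208 - 5Q = 177 + 4Q so Q* = 3.4444 and P* = 190.7778.
At the floor price 206, quantity demanded is (208 - 206)/5 = 0.4; demand is the short side, so Q = 0.4 trades at P = 206.
The lost-trades triangle has base Q* - 0.4 = 3.0444 and height equal to the gap between the curves at Q = 0.4, which is 206 - 178.6 = 27.4. DWL = (1/2)(3.0444)(27.4) = 41.7089.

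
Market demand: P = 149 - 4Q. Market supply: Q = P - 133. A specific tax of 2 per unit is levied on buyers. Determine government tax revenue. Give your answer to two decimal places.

5.60

Rewriting supply in inverse form: P = 133 + Q.
Pre-tax equilibrium: 149 - 4Q = 133 + Q gives Q* = 3.2, P* = 136.2.
With the tax, buyers' net willingness to pay falls by 2: (149 - 2) - 4Q = 133 + Q, so Q_t = 2.8. Buyers pay P_b = 137.8; sellers receive P_s = P_b - 2 = 135.8.
Tax revenue = t x Q_t = 2 x 2.8 = 5.6.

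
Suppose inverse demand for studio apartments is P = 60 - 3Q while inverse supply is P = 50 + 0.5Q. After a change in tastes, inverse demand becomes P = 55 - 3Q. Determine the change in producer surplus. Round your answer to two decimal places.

-1.53

Initial equilibrium: Q_0 = 2.8571, P_0 = 51.4286; CS_0 = (1/2)(2.8571)(8.5714) = 12.2449, PS_0 = (1/2)(2.8571)(1.4286) = 2.0408.
New equilibrium: 55 - 3Q = 50 + 0.5Q gives Q_1 = 1.4286, P_1 = 50.7143; CS_1 = 3.0612, PS_1 = 0.5102.
Change in producer surplus = 0.5102 - 2.0408 = -1.5306.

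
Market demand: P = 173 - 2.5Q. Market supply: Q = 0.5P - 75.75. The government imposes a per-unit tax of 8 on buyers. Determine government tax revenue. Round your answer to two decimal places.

Rewriting supply in inverse form: P = 151.5 + 2Q.
Without the tax, 173 - 2.5Q = 151.5 + 2Q so Q* = 4.7778 and P* = 161.0556.
With the tax, buyers' net willingness to pay falls by 8: (173 - 8) - 2.5Q = 151.5 + 2Q, so Q_t = 3. Buyers pay P_b = 165.5; sellers receive P_s = P_b - 8 = 157.5.
Tax revenue = t x Q_t = 8 x 3 = 24.

24.00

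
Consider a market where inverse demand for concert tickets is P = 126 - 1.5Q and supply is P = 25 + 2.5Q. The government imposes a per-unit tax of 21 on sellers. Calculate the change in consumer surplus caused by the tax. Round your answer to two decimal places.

-178.17

Without the tax, 126 - 1.5Q = 25 + 2.5Q so Q* = 25.25 and P* = 88.125.
A tax on sellers shifts supply up by 21: 126 - 1.5Q = 25 + 2.5Q + 21, so Q_t = 20. Buyers pay P_b = 96; sellers receive P_s = P_b - 21 = 75.
Consumers lose the trapezoid between P* and P_b out to Q_t plus the triangle from Q_t to Q*: change in CS = 300 - 478.1719 = -178.1719.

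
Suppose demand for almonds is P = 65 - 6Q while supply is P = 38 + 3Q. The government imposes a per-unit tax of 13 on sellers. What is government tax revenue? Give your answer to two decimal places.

Pre-tax equilibrium: 65 - 6Q = 38 + 3Q gives Q* = 3, P* = 47.
A tax on sellers shifts supply up by 13: 65 - 6Q = 38 + 3Q + 13, so Q_t = 1.5556. Buyers pay P_b = 55.6667; sellers receive P_s = P_b - 13 = 42.6667.
Revenue is the tax times quantity traded: 13 x 1.5556 = 20.2222.

20.22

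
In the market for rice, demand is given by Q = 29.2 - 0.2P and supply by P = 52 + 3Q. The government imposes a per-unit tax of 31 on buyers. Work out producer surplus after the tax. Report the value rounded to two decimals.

93.02

Rewriting demand in inverse form: P = 146 - 5Q.
Pre-tax equilibrium: 146 - 5Q = 52 + 3Q gives Q* = 11.75, P* = 87.25.
With the tax, buyers' net willingness to pay falls by 31: (146 - 31) - 5Q = 52 + 3Q, so Q_t = 7.875. Buyers pay P_b = 106.625; sellers receive P_s = P_b - 31 = 75.625.
Producer surplus is the triangle above supply below P_s: (1/2)(7.875)(75.625 - 52) = 93.0234.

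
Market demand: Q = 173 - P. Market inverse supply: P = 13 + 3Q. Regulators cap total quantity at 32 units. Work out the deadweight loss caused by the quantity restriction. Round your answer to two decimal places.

128.00

Rewriting demand in inverse form: P = 173 - Q.
Unrestricted equilibrium: Q* = (173 - 13)/(1 + 3) = 40.
At Q = 32 the demand price is 173 - (32) = 141 and the supply price is 13 + 3(32) = 109.
DWL = (1/2)(gap between curves at 32) x (Q* - 32) = (1/2)(32)(8) = 128.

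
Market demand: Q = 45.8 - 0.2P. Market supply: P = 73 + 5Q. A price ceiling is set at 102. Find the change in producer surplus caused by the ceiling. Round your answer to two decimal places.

-524.30

Rewriting demand in inverse form: P = 229 - 5Q.
Free-market equilibrium: 229 - 5Q = 73 + 5Q gives Q* = 15.6, P* = 151.
At P = 102, sellers supply (102 - 73)/5 = 5.8 while buyers want more, so the quantity traded is 5.8 at price 102.
PS goes from (1/2)(15.6)(78) = 608.4 to 84.1 (computed as (102 - 73)(5.8) - (1/2)(5)(5.8)^2), a change of -524.3.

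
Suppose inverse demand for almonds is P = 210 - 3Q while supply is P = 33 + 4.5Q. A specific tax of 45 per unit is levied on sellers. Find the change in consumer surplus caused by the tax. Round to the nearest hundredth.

Pre-tax equilibrium: 210 - 3Q = 33 + 4.5Q gives Q* = 23.6, P* = 139.2.
A tax on sellers shifts supply up by 45: 210 - 3Q = 33 + 4.5Q + 45, so Q_t = 17.6. Buyers pay P_b = 157.2; sellers receive P_s = P_b - 45 = 112.2.
Consumers lose the trapezoid between P* and P_b out to Q_t plus the triangle from Q_t to Q*: change in CS = 464.64 - 835.44 = -370.8.

-370.80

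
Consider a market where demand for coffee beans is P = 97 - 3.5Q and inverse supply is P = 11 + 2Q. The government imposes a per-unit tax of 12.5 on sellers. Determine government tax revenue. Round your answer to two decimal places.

Without the tax, 97 - 3.5Q = 11 + 2Q so Q* = 15.6364 and P* = 42.2727.
With the tax, sellers need 12.5 more per unit: 97 - 3.5Q = 11 + 2Q + 12.5, so Q_t = 13.3636. Buyers pay P_b = 50.2273; sellers receive P_s = P_b - 12.5 = 37.7273.
Tax revenue = t x Q_t = 12.5 x 13.3636 = 167.0455.

167.05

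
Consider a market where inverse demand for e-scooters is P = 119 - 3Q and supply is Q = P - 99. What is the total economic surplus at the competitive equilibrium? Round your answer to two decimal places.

Rewriting supply in inverse form: P = 99 + Q.
Equilibrium: 119 - 3Q = 99 + Q, so Q* = 5 and P* = 104.
Total surplus is the full triangle between the curves from 0 to Q*: (1/2)(5)(119 - 99) = 50.

50.00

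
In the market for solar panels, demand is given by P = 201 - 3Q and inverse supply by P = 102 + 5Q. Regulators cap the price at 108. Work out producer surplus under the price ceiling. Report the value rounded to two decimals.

3.60

Without the control, 201 - 3Q = 102 + 5Q so Q* = 12.375 and P* = 163.875.
At P = 108, sellers supply (108 - 102)/5 = 1.2 while buyers want more, so the quantity traded is 1.2 at price 108.
PS is the triangle above supply below 108: (1/2)(1.2)(108 - 102) = 3.6.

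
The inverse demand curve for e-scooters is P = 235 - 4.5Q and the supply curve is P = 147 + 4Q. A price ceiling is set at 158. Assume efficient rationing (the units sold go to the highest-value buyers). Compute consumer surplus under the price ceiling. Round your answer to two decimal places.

Without the control, 235 - 4.5Q = 147 + 4Q so Q* = 10.3529 and P* = 188.4118.
At the ceiling price 158, quantity supplied is (158 - 147)/4 = 2.75; supply is the short side, so Q = 2.75 trades at P = 158.
The demand price at Q = 2.75 is 222.625. CS is the trapezoid between demand and 158 over [0, 2.75]: (1/2)[(235 - 158) + (222.625 - 158)](2.75) = 194.7344.

194.73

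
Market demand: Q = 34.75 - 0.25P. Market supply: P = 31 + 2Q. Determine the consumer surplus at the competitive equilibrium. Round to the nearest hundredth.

Rewriting demand in inverse form: P = 139 - 4Q.
Setting demand equal to supply, 108 = 6Q, so Q* = 18 and P* = 67.
CS is the area between the demand curve and P* from 0 to Q*: (1/2)(18)(72) = 648.

648.00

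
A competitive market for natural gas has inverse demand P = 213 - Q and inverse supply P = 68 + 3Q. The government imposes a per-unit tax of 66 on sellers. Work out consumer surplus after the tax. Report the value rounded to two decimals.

Without the tax, 213 - Q = 68 + 3Q so Q* = 36.25 and P* = 176.75.
A tax on sellers shifts supply up by 66: 213 - Q = 68 + 3Q + 66, so Q_t = 19.75. Buyers pay P_b = 193.25; sellers receive P_s = P_b - 66 = 127.25.
Consumer surplus is the triangle under demand above P_b: (1/2)(19.75)(213 - 193.25) = 195.0312.

195.03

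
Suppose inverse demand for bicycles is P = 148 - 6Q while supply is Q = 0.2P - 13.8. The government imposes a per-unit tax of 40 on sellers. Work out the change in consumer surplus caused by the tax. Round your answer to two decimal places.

Rewriting supply in inverse form: P = 69 + 5Q.
Without the tax, 148 - 6Q = 69 + 5Q so Q* = 7.1818 and P* = 104.9091.
A tax on sellers shifts supply up by 40: 148 - 6Q = 69 + 5Q + 40, so Q_t = 3.5455. Buyers pay P_b = 126.7273; sellers receive P_s = P_b - 40 = 86.7273.
CS falls from (1/2)(7.1818)(43.0909) = 154.7355 to (1/2)(3.5455)(21.2727) = 37.7107, a change of -117.0248.

-117.02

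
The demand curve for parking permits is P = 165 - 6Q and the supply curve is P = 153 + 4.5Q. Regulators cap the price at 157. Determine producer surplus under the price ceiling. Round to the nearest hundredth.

1.78

Free-market equilibrium: 165 - 6Q = 153 + 4.5Q gives Q* = 1.1429, P* = 158.1429.
At the ceiling price 157, quantity supplied is (157 - 153)/4.5 = 0.8889; supply is the short side, so Q = 0.8889 trades at P = 157.
PS is the triangle above supply below 157: (1/2)(0.8889)(157 - 153) = 1.7778.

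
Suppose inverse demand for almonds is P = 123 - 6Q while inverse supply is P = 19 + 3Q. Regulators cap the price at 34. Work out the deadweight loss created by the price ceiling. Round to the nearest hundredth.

Without the control, 123 - 6Q = 19 + 3Q so Q* = 11.5556 and P* = 53.6667.
At the ceiling price 34, quantity supplied is (34 - 19)/3 = 5; supply is the short side, so Q = 5 trades at P = 34.
At Q = 5 the demand price is 93 and the supply price is 34. Deadweight loss is the triangle between the curves from 5 to 11.5556: (1/2)(93 - 34)(11.5556 - 5) = 193.3889.

193.39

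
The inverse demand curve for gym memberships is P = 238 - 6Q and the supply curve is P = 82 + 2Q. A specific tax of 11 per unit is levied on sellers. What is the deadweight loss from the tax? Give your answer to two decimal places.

7.56

Pre-tax equilibrium: 238 - 6Q = 82 + 2Q gives Q* = 19.5, P* = 121.
With the tax, sellers need 11 more per unit: 238 - 6Q = 82 + 2Q + 11, so Q_t = 18.125. Buyers pay P_b = 129.25; sellers receive P_s = P_b - 11 = 118.25.
Deadweight loss is the triangle between the curves from Q_t to Q*: (1/2)(19.5 - 18.125)(11) = 7.5625.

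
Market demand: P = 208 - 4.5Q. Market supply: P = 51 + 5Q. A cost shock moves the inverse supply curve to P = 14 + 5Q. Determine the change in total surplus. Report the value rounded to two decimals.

Initial equilibrium: Q_0 = 16.5263, P_0 = 133.6316; CS_0 = (1/2)(16.5263)(74.3684) = 614.518, PS_0 = (1/2)(16.5263)(82.6316) = 682.7978.
New equilibrium: 208 - 4.5Q = 14 + 5Q gives Q_1 = 20.4211, P_1 = 116.1053; CS_1 = 938.2936, PS_1 = 1042.5485.
Change in total surplus = (938.2936 + 1042.5485) - (614.518 + 682.7978) = 683.5263.

683.53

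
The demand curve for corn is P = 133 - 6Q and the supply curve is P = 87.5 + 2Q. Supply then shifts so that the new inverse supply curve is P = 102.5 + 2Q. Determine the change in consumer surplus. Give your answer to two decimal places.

Initial equilibrium: Q_0 = 5.6875, P_0 = 98.875; CS_0 = (1/2)(5.6875)(34.125) = 97.043, PS_0 = (1/2)(5.6875)(11.375) = 32.3477.
New equilibrium: 133 - 6Q = 102.5 + 2Q gives Q_1 = 3.8125, P_1 = 110.125; CS_1 = 43.6055, PS_1 = 14.5352.
Change in consumer surplus = 43.6055 - 97.043 = -53.4375.

-53.44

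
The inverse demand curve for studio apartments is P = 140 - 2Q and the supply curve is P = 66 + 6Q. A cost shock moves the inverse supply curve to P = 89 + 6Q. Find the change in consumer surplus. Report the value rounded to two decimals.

-44.92

Initial equilibrium: Q_0 = 9.25, P_0 = 121.5; CS_0 = (1/2)(9.25)(18.5) = 85.5625, PS_0 = (1/2)(9.25)(55.5) = 256.6875.
New equilibrium: 140 - 2Q = 89 + 6Q gives Q_1 = 6.375, P_1 = 127.25; CS_1 = 40.6406, PS_1 = 121.9219.
Change in consumer surplus = 40.6406 - 85.5625 = -44.9219.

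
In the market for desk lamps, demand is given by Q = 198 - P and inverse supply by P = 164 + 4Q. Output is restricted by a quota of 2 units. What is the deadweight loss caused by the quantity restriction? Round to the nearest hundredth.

57.60

Rewriting demand in inverse form: P = 198 - Q.
Unrestricted equilibrium: Q* = (198 - 164)/(1 + 4) = 6.8.
At Q = 2 the demand price is 198 - (2) = 196 and the supply price is 164 + 4(2) = 172.
Deadweight loss is the triangle between the curves from 2 to 6.8: (1/2)(196 - 172)(6.8 - 2) = 57.6.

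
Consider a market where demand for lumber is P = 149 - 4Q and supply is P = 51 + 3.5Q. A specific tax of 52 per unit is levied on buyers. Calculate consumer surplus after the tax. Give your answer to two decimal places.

75.24

Pre-tax equilibrium: 149 - 4Q = 51 + 3.5Q gives Q* = 13.0667, P* = 96.7333.
With the tax, buyers' net willingness to pay falls by 52: (149 - 52) - 4Q = 51 + 3.5Q, so Q_t = 6.1333. Buyers pay P_b = 124.4667; sellers receive P_s = P_b - 52 = 72.4667.
Consumer surplus is the triangle under demand above P_b: (1/2)(6.1333)(149 - 124.4667) = 75.2356.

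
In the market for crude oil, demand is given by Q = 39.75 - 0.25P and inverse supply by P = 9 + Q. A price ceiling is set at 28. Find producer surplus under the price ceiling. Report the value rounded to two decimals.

180.50

Rewriting demand in inverse form: P = 159 - 4Q.
Free-market equilibrium: 159 - 4Q = 9 + Q gives Q* = 30, P* = 39.
At P = 28, sellers supply (28 - 9)/1 = 19 while buyers want more, so the quantity traded is 19 at price 28.
PS is the triangle above supply below 28: (1/2)(19)(28 - 9) = 180.5.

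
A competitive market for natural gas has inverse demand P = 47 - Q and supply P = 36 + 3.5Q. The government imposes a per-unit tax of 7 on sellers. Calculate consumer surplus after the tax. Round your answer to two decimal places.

Pre-tax equilibrium: 47 - Q = 36 + 3.5Q gives Q* = 2.4444, P* = 44.5556.
A tax on sellers shifts supply up by 7: 47 - Q = 36 + 3.5Q + 7, so Q_t = 0.8889. Buyers pay P_b = 46.1111; sellers receive P_s = P_b - 7 = 39.1111.
Consumer surplus is the triangle under demand above P_b: (1/2)(0.8889)(47 - 46.1111) = 0.3951.

0.40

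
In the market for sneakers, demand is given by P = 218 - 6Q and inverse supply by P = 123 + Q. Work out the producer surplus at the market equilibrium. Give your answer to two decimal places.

Setting demand equal to supply, 95 = 7Q, so Q* = 13.5714 and P* = 136.5714.
PS is the area between P* and the supply curve from 0 to Q*: (1/2)(13.5714)(13.5714) = 92.0918.

92.09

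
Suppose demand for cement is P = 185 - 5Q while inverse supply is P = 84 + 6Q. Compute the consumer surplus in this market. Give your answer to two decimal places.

Set 185 - 5Q = 84 + 6Q, which gives 101 = 11Q, so Q* = 9.1818 and P* = 185 - 5(9.1818) = 139.0909.
CS is the area between the demand curve and P* from 0 to Q*: (1/2)(9.1818)(45.9091) = 210.7645.

210.76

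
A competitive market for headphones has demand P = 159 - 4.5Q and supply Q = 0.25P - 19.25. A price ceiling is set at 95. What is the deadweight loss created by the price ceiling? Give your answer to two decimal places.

112.59

Rewriting supply in inverse form: P = 77 + 4Q.
Without the control, 159 - 4.5Q = 77 + 4Q so Q* = 9.6471 and P* = 115.5882.
At P = 95, sellers supply (95 - 77)/4 = 4.5 while buyers want more, so the quantity traded is 4.5 at price 95.
The lost-trades triangle has base Q* - 4.5 = 5.1471 and height equal to the gap between the curves at Q = 4.5, which is 138.75 - 95 = 43.75. DWL = (1/2)(5.1471)(43.75) = 112.5919.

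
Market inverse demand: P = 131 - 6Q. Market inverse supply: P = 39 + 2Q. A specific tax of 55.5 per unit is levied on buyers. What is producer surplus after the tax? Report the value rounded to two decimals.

Without the tax, 131 - 6Q = 39 + 2Q so Q* = 11.5 and P* = 62.
A tax on buyers shifts demand down by 55.5: (131 - 55.5) - 6Q = 39 + 2Q, so Q_t = 4.5625. Buyers pay P_b = 103.625; sellers receive P_s = P_b - 55.5 = 48.125.
Producer surplus is the triangle above supply below P_s: (1/2)(4.5625)(48.125 - 39) = 20.8164.

20.82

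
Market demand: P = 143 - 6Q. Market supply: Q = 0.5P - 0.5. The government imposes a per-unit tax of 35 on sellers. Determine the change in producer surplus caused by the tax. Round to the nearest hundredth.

Rewriting supply in inverse form: P = 1 + 2Q.
Pre-tax equilibrium: 143 - 6Q = 1 + 2Q gives Q* = 17.75, P* = 36.5.
A tax on sellers shifts supply up by 35: 143 - 6Q = 1 + 2Q + 35, so Q_t = 13.375. Buyers pay P_b = 62.75; sellers receive P_s = P_b - 35 = 27.75.
PS falls from (1/2)(17.75)(35.5) = 315.0625 to (1/2)(13.375)(26.75) = 178.8906, a change of -136.1719.

-136.17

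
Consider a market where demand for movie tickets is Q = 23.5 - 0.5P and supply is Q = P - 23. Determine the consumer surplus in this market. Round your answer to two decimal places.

Rewriting demand in inverse form: P = 47 - 2Q.
Rewriting supply in inverse form: P = 23 + Q.
Set 47 - 2Q = 23 + Q, which gives 24 = 3Q, so Q* = 8 and P* = 47 - 2(8) = 31.
The demand choke price is 47, so CS = (1/2)(Q*)(47 - P*) = (1/2)(8)(16) = 64.

64.00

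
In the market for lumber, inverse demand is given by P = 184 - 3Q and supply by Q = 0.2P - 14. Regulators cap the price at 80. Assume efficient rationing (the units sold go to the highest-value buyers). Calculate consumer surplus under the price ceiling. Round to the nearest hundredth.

Rewriting supply in inverse form: P = 70 + 5Q.
Free-market equilibrium: 184 - 3Q = 70 + 5Q gives Q* = 14.25, P* = 141.25.
At the ceiling price 80, quantity supplied is (80 - 70)/5 = 2; supply is the short side, so Q = 2 trades at P = 80.
The demand price at Q = 2 is 178. CS is the trapezoid between demand and 80 over [0, 2]: (1/2)[(184 - 80) + (178 - 80)](2) = 202.

202.00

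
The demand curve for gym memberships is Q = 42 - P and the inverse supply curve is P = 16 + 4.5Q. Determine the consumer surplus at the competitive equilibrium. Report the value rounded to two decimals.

11.17

Rewriting demand in inverse form: P = 42 - Q.
Equilibrium: 42 - Q = 16 + 4.5Q, so Q* = 4.7273 and P* = 37.2727.
CS is the area between the demand curve and P* from 0 to Q*: (1/2)(4.7273)(4.7273) = 11.1736.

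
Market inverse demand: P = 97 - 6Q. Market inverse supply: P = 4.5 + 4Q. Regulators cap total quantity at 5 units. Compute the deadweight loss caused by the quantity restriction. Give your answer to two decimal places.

Without the quota, 97 - 6Q = 4.5 + 4Q gives Q* = 9.25.
At Q = 5 the demand price is 97 - 6(5) = 67 and the supply price is 4.5 + 4(5) = 24.5.
DWL = (1/2)(gap between curves at 5) x (Q* - 5) = (1/2)(42.5)(4.25) = 90.3125.

90.31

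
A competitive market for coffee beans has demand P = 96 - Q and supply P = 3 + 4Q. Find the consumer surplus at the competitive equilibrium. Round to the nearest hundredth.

172.98

Setting demand equal to supply, 93 = 5Q, so Q* = 18.6 and P* = 77.4.
Consumer surplus is the triangle under demand above P*: (1/2)(18.6)(96 - 77.4) = (1/2)(18.6)(18.6) = 172.98.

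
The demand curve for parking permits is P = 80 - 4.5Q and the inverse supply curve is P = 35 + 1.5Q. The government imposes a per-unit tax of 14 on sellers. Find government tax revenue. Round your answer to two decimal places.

Pre-tax equilibrium: 80 - 4.5Q = 35 + 1.5Q gives Q* = 7.5, P* = 46.25.
With the tax, sellers need 14 more per unit: 80 - 4.5Q = 35 + 1.5Q + 14, so Q_t = 5.1667. Buyers pay P_b = 56.75; sellers receive P_s = P_b - 14 = 42.75.
Revenue is the tax times quantity traded: 14 x 5.1667 = 72.3333.

72.33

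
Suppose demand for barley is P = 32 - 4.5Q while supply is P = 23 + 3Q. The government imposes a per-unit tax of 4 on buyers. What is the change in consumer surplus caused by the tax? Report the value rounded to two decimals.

-2.24

Pre-tax equilibrium: 32 - 4.5Q = 23 + 3Q gives Q* = 1.2, P* = 26.6.
A tax on buyers shifts demand down by 4: (32 - 4) - 4.5Q = 23 + 3Q, so Q_t = 0.6667. Buyers pay P_b = 29; sellers receive P_s = P_b - 4 = 25.
CS falls from (1/2)(1.2)(5.4) = 3.24 to (1/2)(0.6667)(3) = 1, a change of -2.24.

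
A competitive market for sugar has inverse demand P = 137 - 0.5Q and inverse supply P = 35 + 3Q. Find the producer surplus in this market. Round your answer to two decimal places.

Set 137 - 0.5Q = 35 + 3Q, which gives 102 = 3.5Q, so Q* = 29.1429 and P* = 137 - 0.5(29.1429) = 122.4286.
PS is the area between P* and the supply curve from 0 to Q*: (1/2)(29.1429)(87.4286) = 1273.9592.

1273.96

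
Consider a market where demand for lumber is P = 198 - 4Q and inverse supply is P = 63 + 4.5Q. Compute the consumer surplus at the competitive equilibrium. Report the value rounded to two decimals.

Set 198 - 4Q = 63 + 4.5Q, which gives 135 = 8.5Q, so Q* = 15.8824 and P* = 198 - 4(15.8824) = 134.4706.
Consumer surplus is the triangle under demand above P*: (1/2)(15.8824)(198 - 134.4706) = (1/2)(15.8824)(63.5294) = 504.4983.

504.50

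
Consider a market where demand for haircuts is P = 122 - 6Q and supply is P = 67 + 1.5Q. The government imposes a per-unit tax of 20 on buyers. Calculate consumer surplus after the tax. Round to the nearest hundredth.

Pre-tax equilibrium: 122 - 6Q = 67 + 1.5Q gives Q* = 7.3333, P* = 78.
A tax on buyers shifts demand down by 20: (122 - 20) - 6Q = 67 + 1.5Q, so Q_t = 4.6667. Buyers pay P_b = 94; sellers receive P_s = P_b - 20 = 74.
CS = (1/2)(Q_t)(122 - P_b) = (1/2)(4.6667)(28) = 65.3333.

65.33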